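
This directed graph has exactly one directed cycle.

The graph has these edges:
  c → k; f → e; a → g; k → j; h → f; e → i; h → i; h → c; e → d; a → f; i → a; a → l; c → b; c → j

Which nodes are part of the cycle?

DFS with gray/black marking from i:
i gray
  a gray
    f gray
      e gray
        e→i: i is gray → back edge
Back edge closes the cycle i → a → f → e → i; its vertices are {a, e, f, i}.

a, e, f, i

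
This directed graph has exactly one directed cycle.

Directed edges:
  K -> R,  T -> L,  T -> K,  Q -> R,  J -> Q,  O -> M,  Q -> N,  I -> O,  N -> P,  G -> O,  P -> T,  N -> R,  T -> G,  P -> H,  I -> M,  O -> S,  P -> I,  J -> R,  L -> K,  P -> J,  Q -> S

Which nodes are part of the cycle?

DFS with gray/black marking from Q:
Q gray
  N gray
    R gray
    R black
    P gray
      I gray
        O gray
          S gray
          S black
          M gray
          M black
        O black
        I→M: M black — skip
      I black
      T gray
        L gray
          K gray
            K→R: R black — skip
          K black
        L black
        T→K: K black — skip
        G gray
          G→O: O black — skip
        G black
      T black
      J gray
        J→Q: Q is gray → back edge
Back edge closes the cycle Q → N → P → J → Q; its vertices are {J, N, P, Q}.

J, N, P, Q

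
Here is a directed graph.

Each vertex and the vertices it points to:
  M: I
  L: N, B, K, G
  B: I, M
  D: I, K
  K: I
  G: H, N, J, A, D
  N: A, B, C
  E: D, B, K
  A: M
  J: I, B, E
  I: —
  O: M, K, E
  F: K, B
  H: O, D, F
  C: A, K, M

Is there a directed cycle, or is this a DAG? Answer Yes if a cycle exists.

DFS with white/gray/black marking, starting from C:
C gray
  A gray
    M gray
      I gray
      I black
    M black
  A black
  K gray
    K→I: I black — skip
  K black
  C→M: M black — skip
C black
L gray
  N gray
    N→A: A black — skip
    B gray
      B→I: I black — skip
      B→M: M black — skip
    B black
    N→C: C black — skip
  N black
  L→B: B black — skip
  L→K: K black — skip
  G gray
    H gray
      O gray
        O→M: M black — skip
        O→K: K black — skip
        E gray
          D gray
            D→I: I black — skip
            D→K: K black — skip
          D black
          E→B: B black — skip
          E→K: K black — skip
        E black
      O black
      H→D: D black — skip
      F gray
        F→K: K black — skip
        F→B: B black — skip
      F black
    H black
    G→N: N black — skip
    J gray
      J→I: I black — skip
      J→B: B black — skip
      J→E: E black — skip
    J black
    G→A: A black — skip
    G→D: D black — skip
  G black
L black
Every edge goes to a white or black vertex — no back edge, so the graph is acyclic.

No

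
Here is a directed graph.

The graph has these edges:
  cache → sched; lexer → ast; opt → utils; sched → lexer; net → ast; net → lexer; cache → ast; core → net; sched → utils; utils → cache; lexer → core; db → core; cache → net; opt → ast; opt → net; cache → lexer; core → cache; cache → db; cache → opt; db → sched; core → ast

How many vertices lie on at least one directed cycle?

8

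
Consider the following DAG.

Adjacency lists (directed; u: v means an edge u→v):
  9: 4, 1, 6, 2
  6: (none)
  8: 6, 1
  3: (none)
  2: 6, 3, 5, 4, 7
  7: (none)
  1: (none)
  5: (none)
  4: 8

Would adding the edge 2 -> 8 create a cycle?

Adding 2→8 creates a cycle iff 8 can already reach 2.
Explore from 8: no path reaches 2. The graph stays acyclic.

No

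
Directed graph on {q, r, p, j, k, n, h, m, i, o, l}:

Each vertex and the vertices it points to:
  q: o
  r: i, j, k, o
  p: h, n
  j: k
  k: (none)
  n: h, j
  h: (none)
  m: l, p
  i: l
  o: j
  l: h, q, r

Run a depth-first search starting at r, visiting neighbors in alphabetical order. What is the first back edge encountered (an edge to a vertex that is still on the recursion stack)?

l→r

DFS from r (visiting neighbors in alphabetical order); mark gray on enter, black on exit:
r gray
  i gray
    l gray
      h gray
      h black
      q gray
        o gray
          j gray
            k gray
            k black
          j black
        o black
      q black
      l→r: r is gray → back edge
First back edge: l → r.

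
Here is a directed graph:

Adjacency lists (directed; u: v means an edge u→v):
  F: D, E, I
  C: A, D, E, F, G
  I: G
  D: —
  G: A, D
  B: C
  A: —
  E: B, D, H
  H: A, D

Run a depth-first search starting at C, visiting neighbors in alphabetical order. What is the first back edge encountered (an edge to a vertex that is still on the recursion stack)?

DFS from C (visiting neighbors in alphabetical order); mark gray on enter, black on exit:
C gray
  A gray
  A black
  D gray
  D black
  E gray
    B gray
      B→C: C is gray → back edge
First back edge: B → C.

B->C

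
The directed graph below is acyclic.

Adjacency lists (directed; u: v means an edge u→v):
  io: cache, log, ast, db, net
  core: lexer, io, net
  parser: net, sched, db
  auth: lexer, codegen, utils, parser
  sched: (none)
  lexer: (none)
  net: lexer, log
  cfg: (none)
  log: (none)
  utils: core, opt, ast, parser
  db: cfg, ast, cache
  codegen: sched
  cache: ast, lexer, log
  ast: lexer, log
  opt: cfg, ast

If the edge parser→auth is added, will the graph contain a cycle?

Adding parser→auth creates a cycle iff auth can already reach parser.
Path from auth: auth → parser.
So auth → … → parser → auth is a cycle.

Yes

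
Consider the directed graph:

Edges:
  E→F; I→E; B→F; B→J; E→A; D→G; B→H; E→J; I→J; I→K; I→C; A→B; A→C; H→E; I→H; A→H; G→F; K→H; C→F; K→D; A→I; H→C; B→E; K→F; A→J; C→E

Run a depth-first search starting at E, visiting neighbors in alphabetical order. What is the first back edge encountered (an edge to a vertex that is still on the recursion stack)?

B→E

DFS from E (visiting neighbors in alphabetical order); mark gray on enter, black on exit:
E gray
  A gray
    B gray
      B→E: E is gray → back edge
First back edge: B → E.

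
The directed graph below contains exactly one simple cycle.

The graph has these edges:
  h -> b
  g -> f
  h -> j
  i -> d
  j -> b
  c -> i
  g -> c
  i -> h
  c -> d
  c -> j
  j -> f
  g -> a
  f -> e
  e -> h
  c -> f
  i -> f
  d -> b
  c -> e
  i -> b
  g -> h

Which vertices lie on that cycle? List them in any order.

DFS with gray/black marking from f:
f gray
  e gray
    h gray
      b gray
      b black
      j gray
        j→b: b black — skip
        j→f: f is gray → back edge
Back edge closes the cycle f → e → h → j → f; its vertices are {e, f, h, j}.

e, f, h, j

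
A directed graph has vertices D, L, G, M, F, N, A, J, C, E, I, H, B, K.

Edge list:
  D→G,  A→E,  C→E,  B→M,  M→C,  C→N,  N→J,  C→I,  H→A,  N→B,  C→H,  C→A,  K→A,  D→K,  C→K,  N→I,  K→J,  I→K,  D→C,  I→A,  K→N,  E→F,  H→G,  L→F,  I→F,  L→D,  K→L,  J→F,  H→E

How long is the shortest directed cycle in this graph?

For each vertex v, BFS finds the shortest path from v back to v.
The shortest such closed walk is L → D → K → L, length 3.

3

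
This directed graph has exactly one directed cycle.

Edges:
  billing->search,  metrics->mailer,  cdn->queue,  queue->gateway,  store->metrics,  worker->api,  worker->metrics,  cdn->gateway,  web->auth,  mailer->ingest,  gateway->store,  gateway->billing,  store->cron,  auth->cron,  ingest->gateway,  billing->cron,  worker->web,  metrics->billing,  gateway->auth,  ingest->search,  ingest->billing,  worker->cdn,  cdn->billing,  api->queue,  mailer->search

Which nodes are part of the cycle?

store, ingest, mailer, gateway, metrics

DFS with gray/black marking from metrics:
metrics gray
  mailer gray
    ingest gray
      search gray
      search black
      gateway gray
        billing gray
          cron gray
          cron black
          billing→search: search black — skip
        billing black
        auth gray
          auth→cron: cron black — skip
        auth black
        store gray
          store→metrics: metrics is gray → back edge
Back edge closes the cycle metrics → mailer → ingest → gateway → store → metrics; its vertices are {store, ingest, mailer, gateway, metrics}.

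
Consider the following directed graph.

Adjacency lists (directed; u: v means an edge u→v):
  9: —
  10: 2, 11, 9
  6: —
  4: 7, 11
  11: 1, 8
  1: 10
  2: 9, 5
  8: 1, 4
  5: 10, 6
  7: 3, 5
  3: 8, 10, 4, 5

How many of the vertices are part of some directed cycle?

9

A vertex is on a directed cycle iff it belongs to a strongly connected component of size ≥ 2 (or has a self-loop).
The vertices on cycles are {1, 2, 3, 4, 5, 7, 8, 10, 11} — 9 in total.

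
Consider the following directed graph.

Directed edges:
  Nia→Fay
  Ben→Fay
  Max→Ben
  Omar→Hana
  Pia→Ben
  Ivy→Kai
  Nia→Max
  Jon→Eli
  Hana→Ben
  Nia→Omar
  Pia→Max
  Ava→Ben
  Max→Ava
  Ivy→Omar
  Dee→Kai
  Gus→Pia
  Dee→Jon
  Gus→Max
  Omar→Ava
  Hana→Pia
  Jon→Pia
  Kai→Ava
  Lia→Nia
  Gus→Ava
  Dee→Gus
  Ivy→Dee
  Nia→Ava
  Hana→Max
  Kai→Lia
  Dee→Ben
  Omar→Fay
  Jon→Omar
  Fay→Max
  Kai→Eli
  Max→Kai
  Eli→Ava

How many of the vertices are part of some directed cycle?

11

A vertex is on a directed cycle iff it belongs to a strongly connected component of size ≥ 2 (or has a self-loop).
The vertices on cycles are {Ava, Ben, Eli, Fay, Kai, Lia, Max, Nia, Pia, Hana, Omar} — 11 in total.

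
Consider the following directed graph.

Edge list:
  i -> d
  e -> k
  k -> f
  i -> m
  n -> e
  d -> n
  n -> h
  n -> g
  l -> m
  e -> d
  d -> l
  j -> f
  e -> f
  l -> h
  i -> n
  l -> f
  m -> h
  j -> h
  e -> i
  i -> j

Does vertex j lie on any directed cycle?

j lies on a cycle iff there is a path from j back to itself.
Exploring from j, it never reaches itself; equivalently, its strongly connected component is a singleton.

No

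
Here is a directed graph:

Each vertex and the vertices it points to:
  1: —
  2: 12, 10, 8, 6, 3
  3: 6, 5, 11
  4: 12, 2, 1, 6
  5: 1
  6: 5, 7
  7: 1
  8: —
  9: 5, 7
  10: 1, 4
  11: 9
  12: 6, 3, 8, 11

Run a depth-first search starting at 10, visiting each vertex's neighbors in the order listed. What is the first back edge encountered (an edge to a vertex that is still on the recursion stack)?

2→10

DFS from 10 (visiting each vertex's neighbors in the order listed); mark gray on enter, black on exit:
10 gray
  1 gray
  1 black
  4 gray
    12 gray
      6 gray
        5 gray
          5→1: 1 black — skip
        5 black
        7 gray
          7→1: 1 black — skip
        7 black
      6 black
      3 gray
        3→6: 6 black — skip
        3→5: 5 black — skip
        11 gray
          9 gray
            9→5: 5 black — skip
            9→7: 7 black — skip
          9 black
        11 black
      3 black
      8 gray
      8 black
      12→11: 11 black — skip
    12 black
    2 gray
      2→12: 12 black — skip
      2→10: 10 is gray → back edge
First back edge: 2 → 10.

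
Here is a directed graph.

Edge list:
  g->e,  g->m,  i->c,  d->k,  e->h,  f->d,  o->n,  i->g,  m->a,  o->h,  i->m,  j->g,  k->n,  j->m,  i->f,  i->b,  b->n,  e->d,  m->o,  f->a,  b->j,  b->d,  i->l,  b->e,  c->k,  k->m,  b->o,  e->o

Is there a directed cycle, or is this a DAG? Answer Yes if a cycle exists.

No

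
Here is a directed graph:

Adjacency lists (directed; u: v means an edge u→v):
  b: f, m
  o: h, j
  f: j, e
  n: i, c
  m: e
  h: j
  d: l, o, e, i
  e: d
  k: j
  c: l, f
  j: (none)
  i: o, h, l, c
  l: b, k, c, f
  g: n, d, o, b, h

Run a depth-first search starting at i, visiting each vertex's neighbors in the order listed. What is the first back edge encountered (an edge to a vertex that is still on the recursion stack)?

DFS from i (visiting each vertex's neighbors in the order listed); mark gray on enter, black on exit:
i gray
  o gray
    h gray
      j gray
      j black
    h black
    o→j: j black — skip
  o black
  i→h: h black — skip
  l gray
    b gray
      f gray
        f→j: j black — skip
        e gray
          d gray
            d→l: l is gray → back edge
First back edge: d → l.

d→l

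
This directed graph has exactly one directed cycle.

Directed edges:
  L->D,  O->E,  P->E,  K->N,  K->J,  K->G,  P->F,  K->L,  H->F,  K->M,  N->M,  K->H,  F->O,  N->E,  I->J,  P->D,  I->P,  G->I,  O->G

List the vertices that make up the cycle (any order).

F, G, I, O, P

DFS with gray/black marking from G:
G gray
  I gray
    P gray
      F gray
        O gray
          O→G: G is gray → back edge
Back edge closes the cycle G → I → P → F → O → G; its vertices are {F, G, I, O, P}.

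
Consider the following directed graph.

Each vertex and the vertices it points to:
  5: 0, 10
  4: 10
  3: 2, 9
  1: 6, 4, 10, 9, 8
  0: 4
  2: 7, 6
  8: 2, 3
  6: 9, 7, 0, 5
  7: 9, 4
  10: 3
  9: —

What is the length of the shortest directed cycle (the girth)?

5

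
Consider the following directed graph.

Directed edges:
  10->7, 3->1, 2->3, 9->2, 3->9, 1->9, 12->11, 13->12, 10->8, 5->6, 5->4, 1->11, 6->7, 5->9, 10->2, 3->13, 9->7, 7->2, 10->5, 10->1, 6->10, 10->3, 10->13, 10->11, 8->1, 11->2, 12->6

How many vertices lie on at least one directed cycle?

12

A vertex is on a directed cycle iff it belongs to a strongly connected component of size ≥ 2 (or has a self-loop).
The vertices on cycles are {1, 2, 3, 5, 6, 7, 8, 9, 10, 11, 12, 13} — 12 in total.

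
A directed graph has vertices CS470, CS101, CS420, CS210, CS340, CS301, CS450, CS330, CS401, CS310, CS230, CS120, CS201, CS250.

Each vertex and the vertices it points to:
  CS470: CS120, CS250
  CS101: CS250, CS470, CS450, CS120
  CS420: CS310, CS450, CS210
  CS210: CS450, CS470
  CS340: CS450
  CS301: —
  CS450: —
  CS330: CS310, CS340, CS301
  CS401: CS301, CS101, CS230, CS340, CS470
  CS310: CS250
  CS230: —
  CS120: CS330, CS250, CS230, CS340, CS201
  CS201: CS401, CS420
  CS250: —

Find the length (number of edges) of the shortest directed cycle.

4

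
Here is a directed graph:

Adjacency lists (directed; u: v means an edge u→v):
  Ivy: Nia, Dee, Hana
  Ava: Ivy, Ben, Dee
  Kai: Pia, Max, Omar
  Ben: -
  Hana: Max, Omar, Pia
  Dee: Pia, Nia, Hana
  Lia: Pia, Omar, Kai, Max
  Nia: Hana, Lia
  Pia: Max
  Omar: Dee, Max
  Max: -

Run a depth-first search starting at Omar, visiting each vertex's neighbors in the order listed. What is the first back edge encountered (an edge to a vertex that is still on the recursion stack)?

Hana->Omar

DFS from Omar (visiting each vertex's neighbors in the order listed); mark gray on enter, black on exit:
Omar gray
  Dee gray
    Pia gray
      Max gray
      Max black
    Pia black
    Nia gray
      Hana gray
        Hana→Max: Max black — skip
        Hana→Omar: Omar is gray → back edge
First back edge: Hana → Omar.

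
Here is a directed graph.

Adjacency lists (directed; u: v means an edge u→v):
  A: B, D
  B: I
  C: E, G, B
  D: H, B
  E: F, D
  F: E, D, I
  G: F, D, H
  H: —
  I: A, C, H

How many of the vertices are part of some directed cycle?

A vertex is on a directed cycle iff it belongs to a strongly connected component of size ≥ 2 (or has a self-loop).
The vertices on cycles are {A, B, C, D, E, F, G, I} — 8 in total.

8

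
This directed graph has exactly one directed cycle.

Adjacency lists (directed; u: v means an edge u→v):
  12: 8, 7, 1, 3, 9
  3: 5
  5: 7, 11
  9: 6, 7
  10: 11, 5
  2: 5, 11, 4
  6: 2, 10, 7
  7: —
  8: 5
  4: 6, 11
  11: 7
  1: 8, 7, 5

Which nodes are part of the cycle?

2, 4, 6

DFS with gray/black marking from 6:
6 gray
  2 gray
    5 gray
      7 gray
      7 black
      11 gray
        11→7: 7 black — skip
      11 black
    5 black
    2→11: 11 black — skip
    4 gray
      4→6: 6 is gray → back edge
Back edge closes the cycle 6 → 2 → 4 → 6; its vertices are {2, 4, 6}.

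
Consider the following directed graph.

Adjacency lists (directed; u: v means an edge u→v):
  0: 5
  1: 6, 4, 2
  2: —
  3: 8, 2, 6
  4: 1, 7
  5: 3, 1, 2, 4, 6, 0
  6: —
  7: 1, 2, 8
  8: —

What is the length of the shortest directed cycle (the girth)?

For each vertex v, BFS finds the shortest path from v back to v.
The shortest such closed walk is 0 → 5 → 0, length 2.

2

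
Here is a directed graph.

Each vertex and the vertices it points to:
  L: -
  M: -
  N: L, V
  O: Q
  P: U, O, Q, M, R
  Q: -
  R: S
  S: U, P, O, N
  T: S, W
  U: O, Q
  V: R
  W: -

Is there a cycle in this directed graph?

Yes

DFS with white/gray/black marking, starting from N:
N gray
  L gray
  L black
  V gray
    R gray
      S gray
        U gray
          O gray
            Q gray
            Q black
          O black
          U→Q: Q black — skip
        U black
        P gray
          P→U: U black — skip
          P→O: O black — skip
          P→Q: Q black — skip
          M gray
          M black
          P→R: R is gray → back edge
Back edge found, so a cycle exists: R → S → P → R.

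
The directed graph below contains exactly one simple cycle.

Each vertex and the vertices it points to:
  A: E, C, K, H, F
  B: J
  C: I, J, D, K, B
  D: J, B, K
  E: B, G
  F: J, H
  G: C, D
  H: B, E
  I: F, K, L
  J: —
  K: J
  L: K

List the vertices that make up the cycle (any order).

C, E, F, G, H, I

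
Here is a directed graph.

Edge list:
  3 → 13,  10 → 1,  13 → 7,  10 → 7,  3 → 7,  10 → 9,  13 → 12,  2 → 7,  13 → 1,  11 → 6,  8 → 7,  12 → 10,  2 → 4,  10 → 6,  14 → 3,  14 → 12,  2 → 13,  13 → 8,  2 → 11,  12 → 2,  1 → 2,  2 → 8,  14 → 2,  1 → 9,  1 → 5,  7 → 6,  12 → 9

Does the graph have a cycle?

DFS with white/gray/black marking, starting from 2:
2 gray
  8 gray
    7 gray
      6 gray
      6 black
    7 black
  8 black
  4 gray
  4 black
  11 gray
    11→6: 6 black — skip
  11 black
  13 gray
    1 gray
      1→2: 2 is gray → back edge
Back edge found, so a cycle exists: 2 → 13 → 1 → 2.

Yes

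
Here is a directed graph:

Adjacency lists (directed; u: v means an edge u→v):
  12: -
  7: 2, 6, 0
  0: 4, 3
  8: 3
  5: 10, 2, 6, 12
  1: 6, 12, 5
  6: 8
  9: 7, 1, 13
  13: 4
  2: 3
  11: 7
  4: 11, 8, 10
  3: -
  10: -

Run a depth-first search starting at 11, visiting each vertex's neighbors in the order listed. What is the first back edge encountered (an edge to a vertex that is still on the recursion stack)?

DFS from 11 (visiting each vertex's neighbors in the order listed); mark gray on enter, black on exit:
11 gray
  7 gray
    2 gray
      3 gray
      3 black
    2 black
    6 gray
      8 gray
        8→3: 3 black — skip
      8 black
    6 black
    0 gray
      4 gray
        4→11: 11 is gray → back edge
First back edge: 4 → 11.

4->11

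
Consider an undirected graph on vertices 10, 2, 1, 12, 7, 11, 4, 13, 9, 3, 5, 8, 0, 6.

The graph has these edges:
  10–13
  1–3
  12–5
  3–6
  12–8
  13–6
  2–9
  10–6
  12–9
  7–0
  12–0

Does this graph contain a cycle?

DFS, tracking each vertex's parent; an edge to a visited non-parent vertex closes a cycle.
Start from 2:
visit 2 (parent –)
  visit 9 (parent 2)
    9–2: parent, skip
    visit 12 (parent 9)
      visit 5 (parent 12)
        5–12: parent, skip
      visit 0 (parent 12)
        visit 7 (parent 0)
          7–0: parent, skip
        0–12: parent, skip
      visit 8 (parent 12)
        8–12: parent, skip
      12–9: parent, skip
visit 10 (parent –)
  visit 6 (parent 10)
    6–10: parent, skip
    visit 13 (parent 6)
      13–10: 10 visited and ≠ parent → cycle
Cycle: 10 – 6 – 13 – 10.

Yes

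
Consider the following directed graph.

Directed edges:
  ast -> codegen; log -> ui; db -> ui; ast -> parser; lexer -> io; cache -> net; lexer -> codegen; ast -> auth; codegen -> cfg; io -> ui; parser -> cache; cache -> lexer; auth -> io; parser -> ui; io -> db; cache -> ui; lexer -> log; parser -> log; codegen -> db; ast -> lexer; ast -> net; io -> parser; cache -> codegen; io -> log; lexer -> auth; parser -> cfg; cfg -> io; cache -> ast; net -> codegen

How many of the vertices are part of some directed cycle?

9

A vertex is on a directed cycle iff it belongs to a strongly connected component of size ≥ 2 (or has a self-loop).
The vertices on cycles are {io, ast, cfg, net, auth, cache, lexer, parser, codegen} — 9 in total.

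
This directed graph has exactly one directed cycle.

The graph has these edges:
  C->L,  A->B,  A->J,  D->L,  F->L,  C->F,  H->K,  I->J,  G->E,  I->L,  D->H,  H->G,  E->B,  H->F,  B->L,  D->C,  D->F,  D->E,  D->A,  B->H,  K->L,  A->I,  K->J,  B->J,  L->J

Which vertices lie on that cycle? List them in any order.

B, E, G, H

DFS with gray/black marking from H:
H gray
  F gray
    L gray
      J gray
      J black
    L black
  F black
  K gray
    K→L: L black — skip
    K→J: J black — skip
  K black
  G gray
    E gray
      B gray
        B→L: L black — skip
        B→H: H is gray → back edge
Back edge closes the cycle H → G → E → B → H; its vertices are {B, E, G, H}.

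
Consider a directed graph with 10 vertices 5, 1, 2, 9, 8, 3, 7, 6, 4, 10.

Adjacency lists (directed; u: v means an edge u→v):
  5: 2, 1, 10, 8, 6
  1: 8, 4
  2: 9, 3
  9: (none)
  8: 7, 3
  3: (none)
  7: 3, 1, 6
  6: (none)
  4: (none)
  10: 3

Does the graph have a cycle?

Yes

DFS with white/gray/black marking, starting from 4:
4 gray
4 black
5 gray
  2 gray
    9 gray
    9 black
    3 gray
    3 black
  2 black
  1 gray
    8 gray
      7 gray
        7→3: 3 black — skip
        7→1: 1 is gray → back edge
Back edge found, so a cycle exists: 1 → 8 → 7 → 1.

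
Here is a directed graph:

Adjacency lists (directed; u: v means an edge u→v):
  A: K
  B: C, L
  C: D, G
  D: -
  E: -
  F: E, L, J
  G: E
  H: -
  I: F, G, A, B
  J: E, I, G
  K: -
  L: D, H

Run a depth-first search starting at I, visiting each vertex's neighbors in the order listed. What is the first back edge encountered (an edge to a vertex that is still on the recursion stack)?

J→I

DFS from I (visiting each vertex's neighbors in the order listed); mark gray on enter, black on exit:
I gray
  F gray
    E gray
    E black
    L gray
      D gray
      D black
      H gray
      H black
    L black
    J gray
      J→E: E black — skip
      J→I: I is gray → back edge
First back edge: J → I.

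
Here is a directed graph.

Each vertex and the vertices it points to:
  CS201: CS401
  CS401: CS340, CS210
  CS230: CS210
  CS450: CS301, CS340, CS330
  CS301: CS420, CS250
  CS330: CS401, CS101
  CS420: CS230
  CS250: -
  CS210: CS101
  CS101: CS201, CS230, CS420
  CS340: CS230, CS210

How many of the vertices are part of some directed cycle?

7

A vertex is on a directed cycle iff it belongs to a strongly connected component of size ≥ 2 (or has a self-loop).
The vertices on cycles are {CS101, CS201, CS210, CS230, CS340, CS401, CS420} — 7 in total.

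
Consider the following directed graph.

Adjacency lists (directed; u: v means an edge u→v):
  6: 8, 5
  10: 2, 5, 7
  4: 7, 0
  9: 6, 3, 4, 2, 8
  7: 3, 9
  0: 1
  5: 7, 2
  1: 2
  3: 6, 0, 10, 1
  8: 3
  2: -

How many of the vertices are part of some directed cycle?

8

A vertex is on a directed cycle iff it belongs to a strongly connected component of size ≥ 2 (or has a self-loop).
The vertices on cycles are {3, 4, 5, 6, 7, 8, 9, 10} — 8 in total.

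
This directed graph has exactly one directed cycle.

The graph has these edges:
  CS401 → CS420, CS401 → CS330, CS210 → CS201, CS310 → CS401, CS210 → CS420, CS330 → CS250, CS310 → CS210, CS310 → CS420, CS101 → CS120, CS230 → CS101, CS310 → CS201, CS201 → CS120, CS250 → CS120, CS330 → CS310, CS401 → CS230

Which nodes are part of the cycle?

DFS with gray/black marking from CS310:
CS310 gray
  CS420 gray
  CS420 black
  CS210 gray
    CS201 gray
      CS120 gray
      CS120 black
    CS201 black
    CS210→CS420: CS420 black — skip
  CS210 black
  CS310→CS201: CS201 black — skip
  CS401 gray
    CS401→CS420: CS420 black — skip
    CS230 gray
      CS101 gray
        CS101→CS120: CS120 black — skip
      CS101 black
    CS230 black
    CS330 gray
      CS330→CS310: CS310 is gray → back edge
Back edge closes the cycle CS310 → CS401 → CS330 → CS310; its vertices are {CS310, CS330, CS401}.

CS310, CS330, CS401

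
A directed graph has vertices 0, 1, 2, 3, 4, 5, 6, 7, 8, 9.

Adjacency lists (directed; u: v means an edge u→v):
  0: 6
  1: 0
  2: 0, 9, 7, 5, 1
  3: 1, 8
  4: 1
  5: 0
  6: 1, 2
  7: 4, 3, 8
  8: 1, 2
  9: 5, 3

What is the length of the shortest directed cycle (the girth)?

For each vertex v, BFS finds the shortest path from v back to v.
The shortest such closed walk is 7 → 8 → 2 → 7, length 3.

3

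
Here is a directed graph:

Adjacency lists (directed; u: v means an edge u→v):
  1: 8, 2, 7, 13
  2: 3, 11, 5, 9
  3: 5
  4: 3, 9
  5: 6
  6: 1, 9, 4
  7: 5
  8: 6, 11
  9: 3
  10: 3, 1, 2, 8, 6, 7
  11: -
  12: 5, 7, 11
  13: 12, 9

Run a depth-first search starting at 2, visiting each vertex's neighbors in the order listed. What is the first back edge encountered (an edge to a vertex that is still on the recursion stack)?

DFS from 2 (visiting each vertex's neighbors in the order listed); mark gray on enter, black on exit:
2 gray
  3 gray
    5 gray
      6 gray
        1 gray
          8 gray
            8→6: 6 is gray → back edge
First back edge: 8 → 6.

8->6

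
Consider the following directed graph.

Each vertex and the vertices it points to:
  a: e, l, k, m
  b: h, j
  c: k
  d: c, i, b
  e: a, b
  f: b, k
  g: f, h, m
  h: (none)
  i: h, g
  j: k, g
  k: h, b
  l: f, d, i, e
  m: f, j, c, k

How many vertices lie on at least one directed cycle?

A vertex is on a directed cycle iff it belongs to a strongly connected component of size ≥ 2 (or has a self-loop).
The vertices on cycles are {a, b, c, e, f, g, j, k, l, m} — 10 in total.

10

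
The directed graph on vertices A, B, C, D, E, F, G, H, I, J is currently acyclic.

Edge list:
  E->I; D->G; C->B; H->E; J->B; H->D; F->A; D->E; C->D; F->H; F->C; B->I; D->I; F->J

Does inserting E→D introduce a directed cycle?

Yes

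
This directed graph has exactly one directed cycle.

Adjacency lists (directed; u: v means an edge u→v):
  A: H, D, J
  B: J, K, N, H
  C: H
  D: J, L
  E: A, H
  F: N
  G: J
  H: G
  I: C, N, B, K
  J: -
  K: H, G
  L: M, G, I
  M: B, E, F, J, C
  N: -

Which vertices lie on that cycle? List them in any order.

A, D, E, L, M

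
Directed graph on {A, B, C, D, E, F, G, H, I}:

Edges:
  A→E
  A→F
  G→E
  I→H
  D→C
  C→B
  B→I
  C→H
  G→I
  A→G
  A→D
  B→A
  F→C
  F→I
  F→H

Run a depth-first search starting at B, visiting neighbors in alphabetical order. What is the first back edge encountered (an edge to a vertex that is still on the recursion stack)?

C->B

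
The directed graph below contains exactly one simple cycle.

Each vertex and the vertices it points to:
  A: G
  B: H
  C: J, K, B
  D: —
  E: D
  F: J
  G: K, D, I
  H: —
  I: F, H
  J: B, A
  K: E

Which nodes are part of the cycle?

A, F, G, I, J

DFS with gray/black marking from J:
J gray
  B gray
    H gray
    H black
  B black
  A gray
    G gray
      K gray
        E gray
          D gray
          D black
        E black
      K black
      G→D: D black — skip
      I gray
        F gray
          F→J: J is gray → back edge
Back edge closes the cycle J → A → G → I → F → J; its vertices are {A, F, G, I, J}.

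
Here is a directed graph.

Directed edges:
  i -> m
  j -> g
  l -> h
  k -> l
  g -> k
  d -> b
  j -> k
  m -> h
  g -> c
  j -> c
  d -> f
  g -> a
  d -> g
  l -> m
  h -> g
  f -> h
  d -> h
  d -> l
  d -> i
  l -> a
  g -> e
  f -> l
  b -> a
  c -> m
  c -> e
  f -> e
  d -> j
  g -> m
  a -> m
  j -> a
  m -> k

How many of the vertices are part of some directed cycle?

7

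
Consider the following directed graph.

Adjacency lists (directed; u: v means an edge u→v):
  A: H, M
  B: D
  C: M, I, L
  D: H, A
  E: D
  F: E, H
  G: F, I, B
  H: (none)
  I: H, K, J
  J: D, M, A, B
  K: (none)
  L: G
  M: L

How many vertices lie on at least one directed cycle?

10

A vertex is on a directed cycle iff it belongs to a strongly connected component of size ≥ 2 (or has a self-loop).
The vertices on cycles are {A, B, D, E, F, G, I, J, L, M} — 10 in total.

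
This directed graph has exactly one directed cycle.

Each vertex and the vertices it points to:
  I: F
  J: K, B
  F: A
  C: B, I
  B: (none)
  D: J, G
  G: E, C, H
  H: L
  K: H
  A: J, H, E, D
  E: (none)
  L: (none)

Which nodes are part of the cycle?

DFS with gray/black marking from F:
F gray
  A gray
    J gray
      K gray
        H gray
          L gray
          L black
        H black
      K black
      B gray
      B black
    J black
    A→H: H black — skip
    E gray
    E black
    D gray
      D→J: J black — skip
      G gray
        G→E: E black — skip
        C gray
          C→B: B black — skip
          I gray
            I→F: F is gray → back edge
Back edge closes the cycle F → A → D → G → C → I → F; its vertices are {A, C, D, F, G, I}.

A, C, D, F, G, I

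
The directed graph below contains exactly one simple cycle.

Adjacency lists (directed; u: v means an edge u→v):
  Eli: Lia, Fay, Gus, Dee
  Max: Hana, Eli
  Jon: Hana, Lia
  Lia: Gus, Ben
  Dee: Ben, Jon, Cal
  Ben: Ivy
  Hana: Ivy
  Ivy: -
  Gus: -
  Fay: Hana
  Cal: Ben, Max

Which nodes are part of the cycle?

Cal, Dee, Eli, Max

DFS with gray/black marking from Dee:
Dee gray
  Ben gray
    Ivy gray
    Ivy black
  Ben black
  Jon gray
    Hana gray
      Hana→Ivy: Ivy black — skip
    Hana black
    Lia gray
      Gus gray
      Gus black
      Lia→Ben: Ben black — skip
    Lia black
  Jon black
  Cal gray
    Cal→Ben: Ben black — skip
    Max gray
      Max→Hana: Hana black — skip
      Eli gray
        Eli→Lia: Lia black — skip
        Fay gray
          Fay→Hana: Hana black — skip
        Fay black
        Eli→Gus: Gus black — skip
        Eli→Dee: Dee is gray → back edge
Back edge closes the cycle Dee → Cal → Max → Eli → Dee; its vertices are {Cal, Dee, Eli, Max}.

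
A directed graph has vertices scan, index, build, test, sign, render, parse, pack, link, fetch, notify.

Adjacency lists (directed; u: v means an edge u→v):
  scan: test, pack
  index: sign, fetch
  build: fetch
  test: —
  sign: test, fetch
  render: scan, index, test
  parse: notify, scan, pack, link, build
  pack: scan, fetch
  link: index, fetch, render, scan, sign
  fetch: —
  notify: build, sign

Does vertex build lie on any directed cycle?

No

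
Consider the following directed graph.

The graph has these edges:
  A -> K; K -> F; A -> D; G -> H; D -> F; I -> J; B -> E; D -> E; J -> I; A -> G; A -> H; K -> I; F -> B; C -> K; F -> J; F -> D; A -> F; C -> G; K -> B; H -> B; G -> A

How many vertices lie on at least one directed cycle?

6

A vertex is on a directed cycle iff it belongs to a strongly connected component of size ≥ 2 (or has a self-loop).
The vertices on cycles are {A, D, F, G, I, J} — 6 in total.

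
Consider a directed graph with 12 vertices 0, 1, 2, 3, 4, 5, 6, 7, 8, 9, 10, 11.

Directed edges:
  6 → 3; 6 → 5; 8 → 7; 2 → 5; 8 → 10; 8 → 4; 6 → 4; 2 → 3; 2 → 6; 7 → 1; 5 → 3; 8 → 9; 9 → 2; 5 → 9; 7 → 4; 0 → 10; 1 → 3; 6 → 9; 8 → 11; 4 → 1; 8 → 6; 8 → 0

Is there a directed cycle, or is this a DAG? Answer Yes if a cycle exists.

DFS with white/gray/black marking, starting from 11:
11 gray
11 black
0 gray
  10 gray
  10 black
0 black
1 gray
  3 gray
  3 black
1 black
2 gray
  5 gray
    9 gray
      9→2: 2 is gray → back edge
Back edge found, so a cycle exists: 2 → 5 → 9 → 2.

Yes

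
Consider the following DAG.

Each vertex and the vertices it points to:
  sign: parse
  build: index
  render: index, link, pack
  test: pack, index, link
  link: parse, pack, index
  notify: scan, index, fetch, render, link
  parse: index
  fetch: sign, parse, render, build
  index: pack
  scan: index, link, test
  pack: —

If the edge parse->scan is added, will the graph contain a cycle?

Adding parse→scan creates a cycle iff scan can already reach parse.
Path from scan: scan → link → parse.
So scan → … → parse → scan is a cycle.

Yes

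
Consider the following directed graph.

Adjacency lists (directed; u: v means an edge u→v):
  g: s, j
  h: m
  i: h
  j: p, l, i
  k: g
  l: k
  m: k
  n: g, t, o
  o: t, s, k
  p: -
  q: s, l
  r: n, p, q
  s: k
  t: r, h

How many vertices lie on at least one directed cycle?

12

A vertex is on a directed cycle iff it belongs to a strongly connected component of size ≥ 2 (or has a self-loop).
The vertices on cycles are {g, h, i, j, k, l, m, n, o, r, s, t} — 12 in total.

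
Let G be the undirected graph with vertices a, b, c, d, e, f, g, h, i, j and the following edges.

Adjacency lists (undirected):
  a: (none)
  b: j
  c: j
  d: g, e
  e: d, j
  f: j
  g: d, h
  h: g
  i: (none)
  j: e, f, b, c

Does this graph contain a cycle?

No

DFS, tracking each vertex's parent; an edge to a visited non-parent vertex closes a cycle.
Start from a:
visit a (parent –)
visit b (parent –)
  visit j (parent b)
    visit e (parent j)
      visit d (parent e)
        visit g (parent d)
          g–d: parent, skip
          visit h (parent g)
            h–g: parent, skip
        d–e: parent, skip
      e–j: parent, skip
    visit f (parent j)
      f–j: parent, skip
    j–b: parent, skip
    visit c (parent j)
      c–j: parent, skip
visit i (parent –)
No non-parent visited neighbor found — the graph is a forest.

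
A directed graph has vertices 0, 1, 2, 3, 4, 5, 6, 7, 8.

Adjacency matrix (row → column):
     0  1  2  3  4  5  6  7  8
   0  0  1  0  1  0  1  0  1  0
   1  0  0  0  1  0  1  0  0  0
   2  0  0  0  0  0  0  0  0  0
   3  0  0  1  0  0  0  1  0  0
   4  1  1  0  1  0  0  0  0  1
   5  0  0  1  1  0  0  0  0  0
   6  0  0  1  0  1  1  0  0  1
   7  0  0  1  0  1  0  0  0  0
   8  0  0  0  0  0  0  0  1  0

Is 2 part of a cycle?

2 lies on a cycle iff there is a path from 2 back to itself.
Exploring from 2, it never reaches itself; equivalently, its strongly connected component is a singleton.

No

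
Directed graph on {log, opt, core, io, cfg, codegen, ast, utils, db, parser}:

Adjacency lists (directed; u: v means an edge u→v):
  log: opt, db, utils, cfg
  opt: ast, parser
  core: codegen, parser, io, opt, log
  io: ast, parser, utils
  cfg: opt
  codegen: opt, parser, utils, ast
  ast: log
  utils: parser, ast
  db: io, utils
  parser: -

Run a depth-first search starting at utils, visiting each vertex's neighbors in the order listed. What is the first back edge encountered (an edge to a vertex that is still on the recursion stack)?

opt->ast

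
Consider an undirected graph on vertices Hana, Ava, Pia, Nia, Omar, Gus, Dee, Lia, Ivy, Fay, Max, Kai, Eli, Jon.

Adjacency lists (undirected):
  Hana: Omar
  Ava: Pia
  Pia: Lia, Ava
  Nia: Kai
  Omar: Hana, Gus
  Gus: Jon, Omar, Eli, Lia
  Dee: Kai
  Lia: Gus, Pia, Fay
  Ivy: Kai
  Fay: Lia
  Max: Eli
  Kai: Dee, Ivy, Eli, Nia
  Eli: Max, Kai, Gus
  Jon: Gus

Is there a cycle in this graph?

No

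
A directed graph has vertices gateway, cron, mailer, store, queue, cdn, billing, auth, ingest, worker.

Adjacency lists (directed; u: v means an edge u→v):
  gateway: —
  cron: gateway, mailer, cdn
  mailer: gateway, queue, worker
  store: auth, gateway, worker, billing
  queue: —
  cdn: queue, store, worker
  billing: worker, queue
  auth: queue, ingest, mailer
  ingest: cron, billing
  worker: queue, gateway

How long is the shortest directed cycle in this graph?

5

For each vertex v, BFS finds the shortest path from v back to v.
The shortest such closed walk is auth → ingest → cron → cdn → store → auth, length 5.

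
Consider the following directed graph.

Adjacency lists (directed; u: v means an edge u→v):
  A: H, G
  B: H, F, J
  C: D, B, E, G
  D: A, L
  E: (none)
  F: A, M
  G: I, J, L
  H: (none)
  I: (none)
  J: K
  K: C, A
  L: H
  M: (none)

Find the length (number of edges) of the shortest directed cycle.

4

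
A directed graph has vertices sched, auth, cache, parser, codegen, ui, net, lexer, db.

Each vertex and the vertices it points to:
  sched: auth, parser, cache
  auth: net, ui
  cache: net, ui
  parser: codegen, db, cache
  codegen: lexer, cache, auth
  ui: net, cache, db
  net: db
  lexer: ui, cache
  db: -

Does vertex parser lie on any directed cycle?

No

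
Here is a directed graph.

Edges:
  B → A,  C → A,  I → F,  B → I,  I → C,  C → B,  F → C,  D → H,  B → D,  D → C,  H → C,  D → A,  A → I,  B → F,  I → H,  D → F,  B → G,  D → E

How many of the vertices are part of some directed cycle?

7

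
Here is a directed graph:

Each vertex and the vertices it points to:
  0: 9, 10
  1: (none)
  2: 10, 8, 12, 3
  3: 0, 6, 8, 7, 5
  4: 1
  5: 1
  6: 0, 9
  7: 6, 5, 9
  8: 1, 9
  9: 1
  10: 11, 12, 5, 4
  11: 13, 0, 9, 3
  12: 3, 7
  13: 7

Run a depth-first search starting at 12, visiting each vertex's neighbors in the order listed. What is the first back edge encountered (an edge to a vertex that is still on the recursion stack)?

DFS from 12 (visiting each vertex's neighbors in the order listed); mark gray on enter, black on exit:
12 gray
  3 gray
    0 gray
      9 gray
        1 gray
        1 black
      9 black
      10 gray
        11 gray
          13 gray
            7 gray
              6 gray
                6→0: 0 is gray → back edge
First back edge: 6 → 0.

6->0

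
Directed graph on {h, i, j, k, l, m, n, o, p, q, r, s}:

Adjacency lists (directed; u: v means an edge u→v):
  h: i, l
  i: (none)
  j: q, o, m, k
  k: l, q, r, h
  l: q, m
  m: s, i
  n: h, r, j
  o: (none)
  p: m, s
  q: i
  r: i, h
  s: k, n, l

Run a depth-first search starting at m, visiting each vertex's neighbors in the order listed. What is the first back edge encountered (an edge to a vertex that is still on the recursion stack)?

l->m

DFS from m (visiting each vertex's neighbors in the order listed); mark gray on enter, black on exit:
m gray
  s gray
    k gray
      l gray
        q gray
          i gray
          i black
        q black
        l→m: m is gray → back edge
First back edge: l → m.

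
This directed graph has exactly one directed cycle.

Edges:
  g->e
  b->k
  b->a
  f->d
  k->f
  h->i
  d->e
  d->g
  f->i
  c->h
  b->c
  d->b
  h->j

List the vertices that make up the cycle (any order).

DFS with gray/black marking from f:
f gray
  i gray
  i black
  d gray
    g gray
      e gray
      e black
    g black
    d→e: e black — skip
    b gray
      c gray
        h gray
          h→i: i black — skip
          j gray
          j black
        h black
      c black
      k gray
        k→f: f is gray → back edge
Back edge closes the cycle f → d → b → k → f; its vertices are {b, d, f, k}.

b, d, f, k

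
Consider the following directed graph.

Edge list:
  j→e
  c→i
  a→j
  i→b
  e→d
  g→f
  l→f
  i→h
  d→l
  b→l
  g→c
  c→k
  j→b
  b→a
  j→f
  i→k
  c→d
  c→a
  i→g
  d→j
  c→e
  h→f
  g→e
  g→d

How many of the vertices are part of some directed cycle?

A vertex is on a directed cycle iff it belongs to a strongly connected component of size ≥ 2 (or has a self-loop).
The vertices on cycles are {a, b, c, d, e, g, i, j} — 8 in total.

8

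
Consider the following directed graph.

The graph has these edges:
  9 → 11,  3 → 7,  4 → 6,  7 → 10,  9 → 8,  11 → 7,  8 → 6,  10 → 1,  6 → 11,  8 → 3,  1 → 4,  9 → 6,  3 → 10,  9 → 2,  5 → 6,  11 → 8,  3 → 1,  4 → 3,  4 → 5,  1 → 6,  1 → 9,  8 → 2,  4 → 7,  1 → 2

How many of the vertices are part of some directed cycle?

A vertex is on a directed cycle iff it belongs to a strongly connected component of size ≥ 2 (or has a self-loop).
The vertices on cycles are {1, 3, 4, 5, 6, 7, 8, 9, 10, 11} — 10 in total.

10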